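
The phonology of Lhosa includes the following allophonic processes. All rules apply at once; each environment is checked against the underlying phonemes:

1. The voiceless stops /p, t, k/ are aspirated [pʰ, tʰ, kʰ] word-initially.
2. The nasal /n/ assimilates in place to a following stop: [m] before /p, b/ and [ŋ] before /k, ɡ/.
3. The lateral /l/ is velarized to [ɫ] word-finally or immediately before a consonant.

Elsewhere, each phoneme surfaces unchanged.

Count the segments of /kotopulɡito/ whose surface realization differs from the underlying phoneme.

Segments that undergo a rule: /k/ → [kʰ] (rule 1); /l/ → [ɫ] (rule 3).
All other segments surface unchanged.

2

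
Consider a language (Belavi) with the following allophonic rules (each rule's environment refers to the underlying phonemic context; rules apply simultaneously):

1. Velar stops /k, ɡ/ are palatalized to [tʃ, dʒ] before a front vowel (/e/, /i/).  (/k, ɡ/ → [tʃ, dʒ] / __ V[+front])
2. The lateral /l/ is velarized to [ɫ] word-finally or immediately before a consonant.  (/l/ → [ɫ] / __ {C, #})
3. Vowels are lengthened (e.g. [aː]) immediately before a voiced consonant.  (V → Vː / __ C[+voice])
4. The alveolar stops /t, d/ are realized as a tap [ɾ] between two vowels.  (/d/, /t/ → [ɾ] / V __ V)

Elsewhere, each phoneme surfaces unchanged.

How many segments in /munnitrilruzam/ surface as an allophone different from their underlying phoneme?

Segments that undergo a rule: /u/ → [uː] (rule 3); /i/ → [iː] (rule 3); /l/ → [ɫ] (rule 2); /u/ → [uː] (rule 3); /a/ → [aː] (rule 3).
All other segments surface unchanged.

5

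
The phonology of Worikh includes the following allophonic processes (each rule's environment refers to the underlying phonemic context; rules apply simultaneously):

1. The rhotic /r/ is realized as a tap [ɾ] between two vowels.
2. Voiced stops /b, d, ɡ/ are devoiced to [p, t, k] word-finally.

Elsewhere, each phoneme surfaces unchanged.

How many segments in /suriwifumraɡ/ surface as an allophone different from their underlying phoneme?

2

Segments that undergo a rule: /r/ → [ɾ] (rule 1); /ɡ/ → [k] (rule 2).
All other segments surface unchanged.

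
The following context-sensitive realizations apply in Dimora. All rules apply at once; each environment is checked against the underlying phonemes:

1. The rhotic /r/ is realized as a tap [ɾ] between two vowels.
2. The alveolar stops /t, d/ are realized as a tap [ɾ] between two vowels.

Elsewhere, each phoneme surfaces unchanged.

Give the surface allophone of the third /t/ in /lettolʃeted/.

[ɾ]

/t/ — between /e/ and /e/, between two vowels — surfaces as [ɾ] (rule 2).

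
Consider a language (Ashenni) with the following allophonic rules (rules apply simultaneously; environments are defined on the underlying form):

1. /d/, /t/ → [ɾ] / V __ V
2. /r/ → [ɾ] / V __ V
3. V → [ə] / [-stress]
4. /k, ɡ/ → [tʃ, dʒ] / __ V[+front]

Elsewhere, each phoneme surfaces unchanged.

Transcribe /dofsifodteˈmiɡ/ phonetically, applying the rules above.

[dəfsəfədtəˈmiɡ]

/d/ (word-initial): rule 1 targets it, but not between two vowels → unchanged [d].
/o/ (between /d/ and /f/): in an unstressed syllable, so rule 3 applies → [ə].
/f/ (between /o/ and /s/): no rule targets it → [f].
/s/ — not in any rule's target class → [s].
Rule 3 applies to /i/ (between /s/ and /f/: in an unstressed syllable) → [ə].
/f/ — not in any rule's target class → [f].
/o/ meets the environment for rule 3 (in an unstressed syllable) → [ə].
/d/ (between /o/ and /t/): rule 1 targets it, but not between two vowels → unchanged [d].
/t/ — between /d/ and /e/; rule 1 does not apply here → [t].
Rule 3 applies to /e/ (between /t/ and /m/: in an unstressed syllable) → [ə].
/m/ stays [m].
/i/ (between /m/ and /ɡ/) fails the environment for rule 3, so it stays [i].
/ɡ/ (word-final) fails the environment for rule 4, so it stays [ɡ].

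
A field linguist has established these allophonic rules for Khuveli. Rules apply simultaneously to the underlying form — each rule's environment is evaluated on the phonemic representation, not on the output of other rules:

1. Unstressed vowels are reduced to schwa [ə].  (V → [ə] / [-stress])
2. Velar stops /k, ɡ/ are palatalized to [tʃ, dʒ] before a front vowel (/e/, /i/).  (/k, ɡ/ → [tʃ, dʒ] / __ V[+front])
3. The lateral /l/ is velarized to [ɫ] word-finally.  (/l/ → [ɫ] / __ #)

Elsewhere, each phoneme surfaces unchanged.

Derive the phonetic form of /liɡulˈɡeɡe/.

/l/ (word-initial) is in the target of rule 3 but the environment (word-finally) is not met → [l].
/i/ meets the environment for rule 1 (in an unstressed syllable) → [ə].
/ɡ/ — between /i/ and /u/; rule 2 does not apply here → [ɡ].
/u/ (between /ɡ/ and /l/) occurs in an unstressed syllable → [ə] by rule 1.
/l/ (between /u/ and /ɡ/): rule 3 targets it, but not word-finally → unchanged [l].
/ɡ/ (between /l/ and /e/) occurs before a front vowel → [dʒ] by rule 2.
/e/ (between /ɡ/ and /ɡ/) is in the target of rule 1 but the environment (in an unstressed syllable) is not met → [e].
/ɡ/ (between /e/ and /e/) occurs before a front vowel → [dʒ] by rule 2.
/e/ (word-final) occurs in an unstressed syllable → [ə] by rule 1.

[ləɡəlˈdʒedʒə]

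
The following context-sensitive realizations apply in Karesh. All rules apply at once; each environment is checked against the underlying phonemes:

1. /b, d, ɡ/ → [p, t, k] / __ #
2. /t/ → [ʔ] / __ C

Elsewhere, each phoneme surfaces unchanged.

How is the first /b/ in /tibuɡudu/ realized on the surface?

/b/ — between /i/ and /u/; rule 1 does not apply here → [b].

[b]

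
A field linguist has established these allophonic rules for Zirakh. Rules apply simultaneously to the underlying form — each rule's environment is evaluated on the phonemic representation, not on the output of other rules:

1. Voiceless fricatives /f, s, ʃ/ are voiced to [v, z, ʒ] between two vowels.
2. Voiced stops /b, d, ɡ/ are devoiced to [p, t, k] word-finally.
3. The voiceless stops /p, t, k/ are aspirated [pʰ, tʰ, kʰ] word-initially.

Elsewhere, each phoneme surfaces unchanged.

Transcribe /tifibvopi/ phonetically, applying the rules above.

/t/ meets the environment for rule 3 (word-initially) → [tʰ].
/i/ (between /t/ and /f/): no rule targets it → [i].
/f/ — between /i/ and /i/, between two vowels — surfaces as [v] (rule 1).
/i/ — not in any rule's target class → [i].
/b/ (between /i/ and /v/) is in the target of rule 2 but the environment (word-finally) is not met → [b].
/v/ — not in any rule's target class → [v].
/o/ — not in any rule's target class → [o].
/p/ (between /o/ and /i/) is in the target of rule 3 but the environment (word-initially) is not met → [p].
/i/ (word-final) is unaffected → [i].

[tʰivibvopi]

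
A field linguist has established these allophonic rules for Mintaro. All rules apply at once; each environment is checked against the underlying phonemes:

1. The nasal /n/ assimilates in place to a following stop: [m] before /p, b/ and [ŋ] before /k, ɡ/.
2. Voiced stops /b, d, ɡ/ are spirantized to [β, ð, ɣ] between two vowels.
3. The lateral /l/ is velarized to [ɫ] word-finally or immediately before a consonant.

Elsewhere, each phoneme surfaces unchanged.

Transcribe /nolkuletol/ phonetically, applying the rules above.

[noɫkuletoɫ]

/n/ (word-initial) fails the environment for rule 1, so it stays [n].
/o/ (between /n/ and /l/) is unaffected → [o].
/l/ — between /o/ and /k/, word-finally or immediately before a consonant — surfaces as [ɫ] (rule 3).
/k/ (between /l/ and /u/) is unaffected → [k].
/u/ (between /k/ and /l/): no rule targets it → [u].
/l/ — between /u/ and /e/; rule 3 does not apply here → [l].
/e/ (between /l/ and /t/): no rule targets it → [e].
/t/ stays [t].
/o/ stays [o].
/l/ (word-final): word-finally or immediately before a consonant, so rule 3 applies → [ɫ].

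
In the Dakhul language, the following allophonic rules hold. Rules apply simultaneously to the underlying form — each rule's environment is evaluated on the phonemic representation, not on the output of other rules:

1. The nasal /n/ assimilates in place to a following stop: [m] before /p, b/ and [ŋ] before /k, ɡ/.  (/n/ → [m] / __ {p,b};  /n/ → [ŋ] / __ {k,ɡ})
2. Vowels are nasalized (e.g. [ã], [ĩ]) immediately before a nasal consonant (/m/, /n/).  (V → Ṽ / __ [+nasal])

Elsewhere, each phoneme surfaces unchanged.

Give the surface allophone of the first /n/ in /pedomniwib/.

/n/ (between /m/ and /i/) fails the environment for rule 1, so it stays [n].

[n]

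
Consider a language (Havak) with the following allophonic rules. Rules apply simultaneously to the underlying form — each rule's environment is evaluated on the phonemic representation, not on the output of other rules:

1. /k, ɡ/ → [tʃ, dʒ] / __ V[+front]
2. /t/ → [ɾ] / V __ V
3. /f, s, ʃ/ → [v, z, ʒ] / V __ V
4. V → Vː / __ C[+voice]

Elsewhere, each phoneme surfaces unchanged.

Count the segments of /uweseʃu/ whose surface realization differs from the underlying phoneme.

3

Segments that undergo a rule: /u/ → [uː] (rule 4); /s/ → [z] (rule 3); /ʃ/ → [ʒ] (rule 3).
All other segments surface unchanged.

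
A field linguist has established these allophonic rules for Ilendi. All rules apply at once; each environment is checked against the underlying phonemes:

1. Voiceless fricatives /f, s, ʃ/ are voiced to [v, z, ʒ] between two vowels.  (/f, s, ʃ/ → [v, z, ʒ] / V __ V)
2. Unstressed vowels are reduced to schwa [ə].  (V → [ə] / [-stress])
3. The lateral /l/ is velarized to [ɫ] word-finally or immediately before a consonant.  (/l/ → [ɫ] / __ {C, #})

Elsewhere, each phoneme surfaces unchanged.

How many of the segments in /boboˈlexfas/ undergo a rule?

3

Segments that undergo a rule: /o/ → [ə] (rule 2); /o/ → [ə] (rule 2); /a/ → [ə] (rule 2).
All other segments surface unchanged.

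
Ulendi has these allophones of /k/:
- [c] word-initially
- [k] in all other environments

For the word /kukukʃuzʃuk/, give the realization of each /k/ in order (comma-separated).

[c], [k], [k], [k]

Occurrence 1 (position 1): word-initially → [c].
Occurrence 2 (position 3): no conditioning environment matches → elsewhere allophone [k].
Occurrence 3 (position 5): no conditioning environment matches → elsewhere allophone [k].
Occurrence 4 (position 11): no conditioning environment matches → elsewhere allophone [k].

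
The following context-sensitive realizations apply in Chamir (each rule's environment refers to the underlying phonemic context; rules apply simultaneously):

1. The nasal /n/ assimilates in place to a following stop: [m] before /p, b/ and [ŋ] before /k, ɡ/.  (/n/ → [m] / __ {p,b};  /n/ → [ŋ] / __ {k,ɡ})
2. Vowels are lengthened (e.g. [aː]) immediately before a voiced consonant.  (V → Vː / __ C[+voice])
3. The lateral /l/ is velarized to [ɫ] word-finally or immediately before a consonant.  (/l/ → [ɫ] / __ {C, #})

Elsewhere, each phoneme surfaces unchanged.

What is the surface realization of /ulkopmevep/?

/u/ (word-initial) occurs before a voiced consonant → [uː] by rule 2.
/l/ — between /u/ and /k/, word-finally or immediately before a consonant — surfaces as [ɫ] (rule 3).
/o/ — between /k/ and /p/; rule 2 does not apply here → [o].
/e/ — between /m/ and /v/, before a voiced consonant — surfaces as [eː] (rule 2).
/e/ (between /v/ and /p/) is in the target of rule 2 but the environment (before a voiced consonant) is not met → [e].

[uːɫkopmeːvep]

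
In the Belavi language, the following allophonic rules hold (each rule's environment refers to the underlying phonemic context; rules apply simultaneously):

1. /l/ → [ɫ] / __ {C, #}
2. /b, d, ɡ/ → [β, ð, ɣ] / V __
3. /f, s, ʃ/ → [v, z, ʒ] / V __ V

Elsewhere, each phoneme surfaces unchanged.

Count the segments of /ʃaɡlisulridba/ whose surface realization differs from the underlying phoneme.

Segments that undergo a rule: /ɡ/ → [ɣ] (rule 2); /s/ → [z] (rule 3); /l/ → [ɫ] (rule 1); /d/ → [ð] (rule 2).
All other segments surface unchanged.

4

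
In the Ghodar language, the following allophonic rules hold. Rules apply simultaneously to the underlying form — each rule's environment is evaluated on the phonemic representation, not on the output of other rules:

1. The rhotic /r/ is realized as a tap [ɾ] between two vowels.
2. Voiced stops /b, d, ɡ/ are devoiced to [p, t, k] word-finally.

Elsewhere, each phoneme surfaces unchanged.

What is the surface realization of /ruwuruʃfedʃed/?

/r/ (word-initial) fails the environment for rule 1, so it stays [r].
/u/ stays [u].
/w/ stays [w].
/u/ stays [u].
/r/ (between /u/ and /u/): between two vowels, so rule 1 applies → [ɾ].
/u/ stays [u].
/ʃ/ — not in any rule's target class → [ʃ].
/f/ (between /ʃ/ and /e/) is unaffected → [f].
/e/ — not in any rule's target class → [e].
/d/ (between /e/ and /ʃ/) fails the environment for rule 2, so it stays [d].
/ʃ/ — not in any rule's target class → [ʃ].
/e/ (between /ʃ/ and /d/): no rule targets it → [e].
/d/ meets the environment for rule 2 (word-finally) → [t].

[ruwuɾuʃfedʃet]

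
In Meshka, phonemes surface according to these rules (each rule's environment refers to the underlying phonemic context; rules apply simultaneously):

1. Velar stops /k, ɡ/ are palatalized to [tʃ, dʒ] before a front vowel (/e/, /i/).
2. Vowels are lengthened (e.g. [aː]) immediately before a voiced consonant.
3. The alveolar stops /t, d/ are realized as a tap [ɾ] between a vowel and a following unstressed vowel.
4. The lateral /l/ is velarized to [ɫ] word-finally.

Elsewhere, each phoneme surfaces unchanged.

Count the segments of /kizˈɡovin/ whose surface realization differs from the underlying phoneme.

4

Segments that undergo a rule: /k/ → [tʃ] (rule 1); /i/ → [iː] (rule 2); /o/ → [oː] (rule 2); /i/ → [iː] (rule 2).
All other segments surface unchanged.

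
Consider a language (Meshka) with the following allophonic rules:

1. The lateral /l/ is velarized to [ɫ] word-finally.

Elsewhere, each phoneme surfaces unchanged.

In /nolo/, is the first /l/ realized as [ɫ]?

/l/ (between /o/ and /o/) fails the environment for rule 1, so it stays [l].
The actual realization is [l], not [ɫ].

No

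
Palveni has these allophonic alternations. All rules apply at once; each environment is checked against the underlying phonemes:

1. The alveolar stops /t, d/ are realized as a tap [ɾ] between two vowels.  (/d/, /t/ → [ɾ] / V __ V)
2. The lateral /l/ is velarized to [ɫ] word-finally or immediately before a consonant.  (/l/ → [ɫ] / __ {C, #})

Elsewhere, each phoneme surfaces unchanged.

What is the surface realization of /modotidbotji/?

[moɾoɾidbotji]

/m/ stays [m].
/o/ stays [o].
/d/ (between /o/ and /o/) occurs between two vowels → [ɾ] by rule 1.
/o/ stays [o].
/t/ (between /o/ and /i/) occurs between two vowels → [ɾ] by rule 1.
/i/ (between /t/ and /d/): no rule targets it → [i].
/d/ — between /i/ and /b/; rule 1 does not apply here → [d].
/b/ stays [b].
/o/ (between /b/ and /t/) is unaffected → [o].
/t/ (between /o/ and /j/) fails the environment for rule 1, so it stays [t].
/j/ — not in any rule's target class → [j].
/i/ (word-final) is unaffected → [i].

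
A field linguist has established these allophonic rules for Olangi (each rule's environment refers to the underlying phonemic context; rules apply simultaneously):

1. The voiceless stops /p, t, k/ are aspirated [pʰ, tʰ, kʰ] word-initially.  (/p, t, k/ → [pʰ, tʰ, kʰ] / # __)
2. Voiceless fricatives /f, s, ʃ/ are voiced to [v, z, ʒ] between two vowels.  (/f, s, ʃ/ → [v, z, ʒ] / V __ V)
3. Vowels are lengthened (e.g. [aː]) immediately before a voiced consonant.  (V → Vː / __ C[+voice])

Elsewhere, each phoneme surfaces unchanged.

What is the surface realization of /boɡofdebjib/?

[boːɡofdeːbjiːb]

/b/ stays [b].
/o/ meets the environment for rule 3 (before a voiced consonant) → [oː].
/ɡ/ (between /o/ and /o/) is unaffected → [ɡ].
/o/ (between /ɡ/ and /f/) fails the environment for rule 3, so it stays [o].
/f/ — between /o/ and /d/; rule 2 does not apply here → [f].
/d/ (between /f/ and /e/) is unaffected → [d].
/e/ (between /d/ and /b/): before a voiced consonant, so rule 3 applies → [eː].
/b/ stays [b].
/j/ — not in any rule's target class → [j].
/i/ meets the environment for rule 3 (before a voiced consonant) → [iː].
/b/ (word-final) is unaffected → [b].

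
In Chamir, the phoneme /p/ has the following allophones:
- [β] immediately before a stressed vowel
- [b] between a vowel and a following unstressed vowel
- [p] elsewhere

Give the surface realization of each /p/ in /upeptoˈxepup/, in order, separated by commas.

[b], [p], [b], [p]

Occurrence 1 (position 2): between a vowel and a following unstressed vowel → [b].
Occurrence 2 (position 4): no conditioning environment matches → elsewhere allophone [p].
Occurrence 3 (position 9): between a vowel and a following unstressed vowel → [b].
Occurrence 4 (position 11): no conditioning environment matches → elsewhere allophone [p].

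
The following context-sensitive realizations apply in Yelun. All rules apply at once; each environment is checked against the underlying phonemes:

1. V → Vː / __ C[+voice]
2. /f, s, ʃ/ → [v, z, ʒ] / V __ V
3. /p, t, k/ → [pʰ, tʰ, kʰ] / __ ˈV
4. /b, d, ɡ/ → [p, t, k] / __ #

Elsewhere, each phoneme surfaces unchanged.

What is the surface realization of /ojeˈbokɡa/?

/o/ (word-initial) occurs before a voiced consonant → [oː] by rule 1.
/j/ — not in any rule's target class → [j].
/e/ meets the environment for rule 1 (before a voiced consonant) → [eː].
/b/ (between /e/ and /o/) fails the environment for rule 4, so it stays [b].
/o/ — between /b/ and /k/; rule 1 does not apply here → [o].
/k/ (between /o/ and /ɡ/): rule 3 targets it, but not immediately before a stressed vowel → unchanged [k].
/ɡ/ — between /k/ and /a/; rule 4 does not apply here → [ɡ].
/a/ (word-final): rule 1 targets it, but not before a voiced consonant → unchanged [a].

[oːjeːˈbokɡa]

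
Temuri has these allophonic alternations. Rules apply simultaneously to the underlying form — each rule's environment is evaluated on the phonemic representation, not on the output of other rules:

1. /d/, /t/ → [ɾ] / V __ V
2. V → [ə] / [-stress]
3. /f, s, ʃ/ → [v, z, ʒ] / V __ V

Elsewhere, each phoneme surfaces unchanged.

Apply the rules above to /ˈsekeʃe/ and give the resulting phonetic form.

/s/ (word-initial): rule 3 targets it, but not between two vowels → unchanged [s].
/e/ (between /s/ and /k/) is in the target of rule 2 but the environment (in an unstressed syllable) is not met → [e].
/e/ (between /k/ and /ʃ/) occurs in an unstressed syllable → [ə] by rule 2.
Rule 3 applies to /ʃ/ (between /e/ and /e/: between two vowels) → [ʒ].
/e/ — word-final, in an unstressed syllable — surfaces as [ə] (rule 2).

[ˈsekəʒə]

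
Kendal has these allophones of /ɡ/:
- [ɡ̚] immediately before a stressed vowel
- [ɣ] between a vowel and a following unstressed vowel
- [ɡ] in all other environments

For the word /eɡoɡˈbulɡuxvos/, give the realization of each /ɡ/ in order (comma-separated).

Occurrence 1 (position 2): between a vowel and a following unstressed vowel → [ɣ].
Occurrence 2 (position 4): no conditioning environment matches → elsewhere allophone [ɡ].
Occurrence 3 (position 8): no conditioning environment matches → elsewhere allophone [ɡ].

[ɣ], [ɡ], [ɡ]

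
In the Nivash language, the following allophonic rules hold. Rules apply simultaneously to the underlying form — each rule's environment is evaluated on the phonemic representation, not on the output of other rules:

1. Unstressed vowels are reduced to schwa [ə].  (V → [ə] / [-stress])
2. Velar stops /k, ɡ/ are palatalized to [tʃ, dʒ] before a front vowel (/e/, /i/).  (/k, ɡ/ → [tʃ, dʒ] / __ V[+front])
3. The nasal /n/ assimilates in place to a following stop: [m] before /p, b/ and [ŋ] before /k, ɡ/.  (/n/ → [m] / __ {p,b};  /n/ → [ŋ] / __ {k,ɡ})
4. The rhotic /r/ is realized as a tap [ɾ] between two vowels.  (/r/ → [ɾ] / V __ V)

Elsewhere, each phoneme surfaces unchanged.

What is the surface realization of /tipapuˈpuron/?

/t/ (word-initial) is unaffected → [t].
/i/ (between /t/ and /p/) occurs in an unstressed syllable → [ə] by rule 1.
/p/ (between /i/ and /a/): no rule targets it → [p].
/a/ (between /p/ and /p/): in an unstressed syllable, so rule 1 applies → [ə].
/p/ (between /a/ and /u/) is unaffected → [p].
/u/ (between /p/ and /p/): in an unstressed syllable, so rule 1 applies → [ə].
/p/ (between /u/ and /u/): no rule targets it → [p].
/u/ (between /p/ and /r/): rule 1 targets it, but not in an unstressed syllable → unchanged [u].
Rule 4 applies to /r/ (between /u/ and /o/: between two vowels) → [ɾ].
Rule 1 applies to /o/ (between /r/ and /n/: in an unstressed syllable) → [ə].
/n/ — word-final; rule 3 does not apply here → [n].

[təpəpəˈpuɾən]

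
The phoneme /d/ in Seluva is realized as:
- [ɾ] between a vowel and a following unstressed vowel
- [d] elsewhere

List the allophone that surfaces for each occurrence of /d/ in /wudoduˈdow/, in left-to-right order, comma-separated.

[ɾ], [ɾ], [d]

Occurrence 1 (position 3): between a vowel and a following unstressed vowel → [ɾ].
Occurrence 2 (position 5): between a vowel and a following unstressed vowel → [ɾ].
Occurrence 3 (position 7): no conditioning environment matches → elsewhere allophone [d].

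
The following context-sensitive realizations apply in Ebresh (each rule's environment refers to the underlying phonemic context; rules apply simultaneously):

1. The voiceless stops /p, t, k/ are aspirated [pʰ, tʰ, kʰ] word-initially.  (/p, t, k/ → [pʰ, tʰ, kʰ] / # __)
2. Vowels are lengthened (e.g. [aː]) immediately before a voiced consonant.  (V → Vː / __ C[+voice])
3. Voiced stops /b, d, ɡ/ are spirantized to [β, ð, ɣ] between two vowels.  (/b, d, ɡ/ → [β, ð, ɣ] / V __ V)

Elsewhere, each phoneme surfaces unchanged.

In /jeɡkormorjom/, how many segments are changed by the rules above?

4

Segments that undergo a rule: /e/ → [eː] (rule 2); /o/ → [oː] (rule 2); /o/ → [oː] (rule 2); /o/ → [oː] (rule 2).
All other segments surface unchanged.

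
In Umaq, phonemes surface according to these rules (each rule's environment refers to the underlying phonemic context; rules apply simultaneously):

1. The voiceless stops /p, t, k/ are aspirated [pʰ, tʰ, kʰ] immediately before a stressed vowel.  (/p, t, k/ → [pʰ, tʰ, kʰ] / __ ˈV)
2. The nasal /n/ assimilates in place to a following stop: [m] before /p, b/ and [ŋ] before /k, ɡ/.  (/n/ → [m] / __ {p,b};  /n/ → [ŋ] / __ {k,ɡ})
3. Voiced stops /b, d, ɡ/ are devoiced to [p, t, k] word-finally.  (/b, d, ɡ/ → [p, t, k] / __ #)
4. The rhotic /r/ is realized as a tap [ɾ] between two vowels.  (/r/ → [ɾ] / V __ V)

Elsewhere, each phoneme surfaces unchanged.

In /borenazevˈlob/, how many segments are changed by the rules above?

Segments that undergo a rule: /r/ → [ɾ] (rule 4); /b/ → [p] (rule 3).
All other segments surface unchanged.

2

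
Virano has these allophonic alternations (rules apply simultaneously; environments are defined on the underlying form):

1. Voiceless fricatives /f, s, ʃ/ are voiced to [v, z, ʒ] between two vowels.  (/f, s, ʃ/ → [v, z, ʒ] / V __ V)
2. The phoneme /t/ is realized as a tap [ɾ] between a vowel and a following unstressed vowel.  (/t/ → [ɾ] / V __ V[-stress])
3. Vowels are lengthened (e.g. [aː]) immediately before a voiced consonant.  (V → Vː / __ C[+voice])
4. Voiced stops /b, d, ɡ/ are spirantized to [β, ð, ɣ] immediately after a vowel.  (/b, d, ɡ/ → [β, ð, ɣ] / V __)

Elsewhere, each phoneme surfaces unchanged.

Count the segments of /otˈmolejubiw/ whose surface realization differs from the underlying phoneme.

5

Segments that undergo a rule: /o/ → [oː] (rule 3); /e/ → [eː] (rule 3); /u/ → [uː] (rule 3); /b/ → [β] (rule 4); /i/ → [iː] (rule 3).
All other segments surface unchanged.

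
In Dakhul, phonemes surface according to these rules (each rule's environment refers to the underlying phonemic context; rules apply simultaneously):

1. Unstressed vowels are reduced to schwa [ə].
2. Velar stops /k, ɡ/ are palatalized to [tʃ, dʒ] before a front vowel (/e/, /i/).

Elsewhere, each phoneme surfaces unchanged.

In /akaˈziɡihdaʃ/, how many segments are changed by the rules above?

Segments that undergo a rule: /a/ → [ə] (rule 1); /a/ → [ə] (rule 1); /ɡ/ → [dʒ] (rule 2); /i/ → [ə] (rule 1); /a/ → [ə] (rule 1).
All other segments surface unchanged.

5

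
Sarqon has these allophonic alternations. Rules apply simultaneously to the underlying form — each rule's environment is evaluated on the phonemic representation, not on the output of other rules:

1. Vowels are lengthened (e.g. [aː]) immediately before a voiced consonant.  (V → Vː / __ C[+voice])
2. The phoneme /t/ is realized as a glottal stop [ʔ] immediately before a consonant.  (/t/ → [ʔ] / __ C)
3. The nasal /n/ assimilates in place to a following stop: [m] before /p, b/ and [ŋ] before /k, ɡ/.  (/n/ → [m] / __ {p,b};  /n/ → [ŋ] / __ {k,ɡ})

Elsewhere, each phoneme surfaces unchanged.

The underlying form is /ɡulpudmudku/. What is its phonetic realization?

/ɡ/ (word-initial): no rule targets it → [ɡ].
/u/ — between /ɡ/ and /l/, before a voiced consonant — surfaces as [uː] (rule 1).
/l/ — not in any rule's target class → [l].
/p/ (between /l/ and /u/) is unaffected → [p].
/u/ — between /p/ and /d/, before a voiced consonant — surfaces as [uː] (rule 1).
/d/ — not in any rule's target class → [d].
/m/ (between /d/ and /u/): no rule targets it → [m].
/u/ (between /m/ and /d/): before a voiced consonant, so rule 1 applies → [uː].
/d/ (between /u/ and /k/) is unaffected → [d].
/k/ (between /d/ and /u/): no rule targets it → [k].
/u/ — word-final; rule 1 does not apply here → [u].

[ɡuːlpuːdmuːdku]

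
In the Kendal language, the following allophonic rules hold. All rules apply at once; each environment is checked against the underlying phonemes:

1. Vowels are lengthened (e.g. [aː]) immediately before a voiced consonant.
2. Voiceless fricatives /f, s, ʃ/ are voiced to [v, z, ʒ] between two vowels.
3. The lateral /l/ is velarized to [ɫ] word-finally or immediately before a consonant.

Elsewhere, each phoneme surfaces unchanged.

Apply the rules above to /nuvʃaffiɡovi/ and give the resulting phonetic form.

[nuːvʃaffiːɡoːvi]

/n/ stays [n].
/u/ — between /n/ and /v/, before a voiced consonant — surfaces as [uː] (rule 1).
/v/ stays [v].
/ʃ/ (between /v/ and /a/) is in the target of rule 2 but the environment (between two vowels) is not met → [ʃ].
/a/ (between /ʃ/ and /f/) is in the target of rule 1 but the environment (before a voiced consonant) is not met → [a].
/f/ (between /a/ and /f/) fails the environment for rule 2, so it stays [f].
/f/ (between /f/ and /i/) is in the target of rule 2 but the environment (between two vowels) is not met → [f].
/i/ meets the environment for rule 1 (before a voiced consonant) → [iː].
/ɡ/ stays [ɡ].
/o/ (between /ɡ/ and /v/): before a voiced consonant, so rule 1 applies → [oː].
/v/ — not in any rule's target class → [v].
/i/ (word-final) fails the environment for rule 1, so it stays [i].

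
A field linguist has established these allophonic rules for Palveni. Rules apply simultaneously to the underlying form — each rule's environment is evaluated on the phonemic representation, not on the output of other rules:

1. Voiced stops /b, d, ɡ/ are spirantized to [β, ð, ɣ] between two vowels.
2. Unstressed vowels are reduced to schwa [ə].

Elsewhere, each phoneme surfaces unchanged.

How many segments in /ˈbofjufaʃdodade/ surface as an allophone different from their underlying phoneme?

Segments that undergo a rule: /u/ → [ə] (rule 2); /a/ → [ə] (rule 2); /o/ → [ə] (rule 2); /d/ → [ð] (rule 1); /a/ → [ə] (rule 2); /d/ → [ð] (rule 1); /e/ → [ə] (rule 2).
All other segments surface unchanged.

7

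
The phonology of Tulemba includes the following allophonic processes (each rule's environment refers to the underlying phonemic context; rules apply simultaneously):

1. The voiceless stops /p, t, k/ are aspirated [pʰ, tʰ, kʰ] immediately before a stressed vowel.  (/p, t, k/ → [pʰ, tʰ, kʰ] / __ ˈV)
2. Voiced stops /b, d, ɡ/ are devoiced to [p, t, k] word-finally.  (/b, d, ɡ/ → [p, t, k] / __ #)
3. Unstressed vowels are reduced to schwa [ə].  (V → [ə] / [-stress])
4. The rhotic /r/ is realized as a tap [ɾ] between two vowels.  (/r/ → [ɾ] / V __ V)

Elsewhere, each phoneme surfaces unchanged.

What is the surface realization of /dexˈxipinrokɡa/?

/d/ (word-initial) fails the environment for rule 2, so it stays [d].
/e/ meets the environment for rule 3 (in an unstressed syllable) → [ə].
/i/ (between /x/ and /p/): rule 3 targets it, but not in an unstressed syllable → unchanged [i].
/p/ (between /i/ and /i/): rule 1 targets it, but not immediately before a stressed vowel → unchanged [p].
/i/ (between /p/ and /n/): in an unstressed syllable, so rule 3 applies → [ə].
/r/ (between /n/ and /o/) is in the target of rule 4 but the environment (between two vowels) is not met → [r].
/o/ (between /r/ and /k/) occurs in an unstressed syllable → [ə] by rule 3.
/k/ (between /o/ and /ɡ/): rule 1 targets it, but not immediately before a stressed vowel → unchanged [k].
/ɡ/ — between /k/ and /a/; rule 2 does not apply here → [ɡ].
/a/ — word-final, in an unstressed syllable — surfaces as [ə] (rule 3).

[dəxˈxipənrəkɡə]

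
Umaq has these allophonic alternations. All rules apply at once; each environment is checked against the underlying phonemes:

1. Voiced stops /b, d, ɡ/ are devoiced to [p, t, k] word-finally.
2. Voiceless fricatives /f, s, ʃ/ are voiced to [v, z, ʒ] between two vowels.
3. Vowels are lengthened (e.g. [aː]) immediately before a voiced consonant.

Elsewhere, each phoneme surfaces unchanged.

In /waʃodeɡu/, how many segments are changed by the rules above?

Segments that undergo a rule: /ʃ/ → [ʒ] (rule 2); /o/ → [oː] (rule 3); /e/ → [eː] (rule 3).
All other segments surface unchanged.

3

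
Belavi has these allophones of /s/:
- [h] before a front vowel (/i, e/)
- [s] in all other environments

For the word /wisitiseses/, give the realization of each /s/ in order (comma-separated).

[h], [h], [h], [s]

Occurrence 1 (position 3): before a front vowel (/i, e/) → [h].
Occurrence 2 (position 7): before a front vowel (/i, e/) → [h].
Occurrence 3 (position 9): before a front vowel (/i, e/) → [h].
Occurrence 4 (position 11): no conditioning environment matches → elsewhere allophone [s].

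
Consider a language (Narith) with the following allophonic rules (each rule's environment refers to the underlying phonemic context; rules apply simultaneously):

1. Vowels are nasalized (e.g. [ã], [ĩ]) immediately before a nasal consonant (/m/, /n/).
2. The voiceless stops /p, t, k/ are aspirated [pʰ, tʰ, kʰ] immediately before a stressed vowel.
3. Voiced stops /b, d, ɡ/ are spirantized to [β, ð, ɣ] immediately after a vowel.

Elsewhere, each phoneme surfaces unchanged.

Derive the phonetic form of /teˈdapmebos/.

[teˈðapmeβos]

/t/ — word-initial; rule 2 does not apply here → [t].
/e/ (between /t/ and /d/) is in the target of rule 1 but the environment (before a nasal consonant) is not met → [e].
/d/ (between /e/ and /a/) occurs immediately after a vowel → [ð] by rule 3.
/a/ (between /d/ and /p/) is in the target of rule 1 but the environment (before a nasal consonant) is not met → [a].
/p/ (between /a/ and /m/) is in the target of rule 2 but the environment (immediately before a stressed vowel) is not met → [p].
/m/ stays [m].
/e/ (between /m/ and /b/) is in the target of rule 1 but the environment (before a nasal consonant) is not met → [e].
/b/ (between /e/ and /o/) occurs immediately after a vowel → [β] by rule 3.
/o/ (between /b/ and /s/): rule 1 targets it, but not before a nasal consonant → unchanged [o].
/s/ (word-final) is unaffected → [s].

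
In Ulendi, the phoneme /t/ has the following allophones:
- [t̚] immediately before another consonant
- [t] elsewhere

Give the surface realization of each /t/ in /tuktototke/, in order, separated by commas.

[t], [t], [t], [t̚]

Occurrence 1 (position 1): no conditioning environment matches → elsewhere allophone [t].
Occurrence 2 (position 4): no conditioning environment matches → elsewhere allophone [t].
Occurrence 3 (position 6): no conditioning environment matches → elsewhere allophone [t].
Occurrence 4 (position 8): immediately before another consonant → [t̚].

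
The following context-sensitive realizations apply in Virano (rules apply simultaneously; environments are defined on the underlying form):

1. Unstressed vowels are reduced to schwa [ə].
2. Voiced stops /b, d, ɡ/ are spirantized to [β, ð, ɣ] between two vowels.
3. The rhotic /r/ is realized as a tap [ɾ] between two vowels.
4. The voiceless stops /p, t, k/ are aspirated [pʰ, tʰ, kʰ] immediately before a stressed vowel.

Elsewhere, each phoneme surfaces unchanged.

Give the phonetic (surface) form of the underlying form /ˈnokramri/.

/n/ — not in any rule's target class → [n].
/o/ (between /n/ and /k/) is in the target of rule 1 but the environment (in an unstressed syllable) is not met → [o].
/k/ — between /o/ and /r/; rule 4 does not apply here → [k].
/r/ — between /k/ and /a/; rule 3 does not apply here → [r].
/a/ (between /r/ and /m/) occurs in an unstressed syllable → [ə] by rule 1.
/m/ (between /a/ and /r/) is unaffected → [m].
/r/ (between /m/ and /i/) fails the environment for rule 3, so it stays [r].
/i/ meets the environment for rule 1 (in an unstressed syllable) → [ə].

[ˈnokrəmrə]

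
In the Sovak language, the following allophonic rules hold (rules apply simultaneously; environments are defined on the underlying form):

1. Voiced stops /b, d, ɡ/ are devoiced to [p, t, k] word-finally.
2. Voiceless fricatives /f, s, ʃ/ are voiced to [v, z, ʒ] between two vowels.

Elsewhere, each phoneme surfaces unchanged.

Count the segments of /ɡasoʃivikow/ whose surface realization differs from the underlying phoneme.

Segments that undergo a rule: /s/ → [z] (rule 2); /ʃ/ → [ʒ] (rule 2).
All other segments surface unchanged.

2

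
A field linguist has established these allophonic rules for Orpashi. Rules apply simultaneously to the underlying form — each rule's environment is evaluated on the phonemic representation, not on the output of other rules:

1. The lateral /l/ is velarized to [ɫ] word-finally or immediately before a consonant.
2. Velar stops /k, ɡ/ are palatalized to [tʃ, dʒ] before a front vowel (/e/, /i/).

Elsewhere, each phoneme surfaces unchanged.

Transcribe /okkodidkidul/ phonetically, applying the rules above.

/o/ (word-initial) is unaffected → [o].
/k/ (between /o/ and /k/): rule 2 targets it, but not before a front vowel → unchanged [k].
/k/ (between /k/ and /o/): rule 2 targets it, but not before a front vowel → unchanged [k].
/o/ (between /k/ and /d/): no rule targets it → [o].
/d/ (between /o/ and /i/) is unaffected → [d].
/i/ stays [i].
/d/ stays [d].
Rule 2 applies to /k/ (between /d/ and /i/: before a front vowel) → [tʃ].
/i/ (between /k/ and /d/) is unaffected → [i].
/d/ (between /i/ and /u/): no rule targets it → [d].
/u/ (between /d/ and /l/) is unaffected → [u].
/l/ (word-final) occurs word-finally or immediately before a consonant → [ɫ] by rule 1.

[okkodidtʃiduɫ]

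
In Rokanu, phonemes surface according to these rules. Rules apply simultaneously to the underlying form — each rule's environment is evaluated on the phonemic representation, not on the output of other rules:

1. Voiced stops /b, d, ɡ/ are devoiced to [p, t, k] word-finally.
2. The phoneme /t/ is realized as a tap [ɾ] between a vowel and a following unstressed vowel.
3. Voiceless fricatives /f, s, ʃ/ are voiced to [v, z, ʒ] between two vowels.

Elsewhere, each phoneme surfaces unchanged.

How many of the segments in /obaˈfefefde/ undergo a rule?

Segments that undergo a rule: /f/ → [v] (rule 3); /f/ → [v] (rule 3).
All other segments surface unchanged.

2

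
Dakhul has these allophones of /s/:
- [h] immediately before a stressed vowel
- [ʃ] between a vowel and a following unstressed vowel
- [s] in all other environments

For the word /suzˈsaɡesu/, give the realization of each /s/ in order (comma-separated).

Occurrence 1 (position 1): no conditioning environment matches → elsewhere allophone [s].
Occurrence 2 (position 4): immediately before a stressed vowel → [h].
Occurrence 3 (position 8): between a vowel and a following unstressed vowel → [ʃ].

[s], [h], [ʃ]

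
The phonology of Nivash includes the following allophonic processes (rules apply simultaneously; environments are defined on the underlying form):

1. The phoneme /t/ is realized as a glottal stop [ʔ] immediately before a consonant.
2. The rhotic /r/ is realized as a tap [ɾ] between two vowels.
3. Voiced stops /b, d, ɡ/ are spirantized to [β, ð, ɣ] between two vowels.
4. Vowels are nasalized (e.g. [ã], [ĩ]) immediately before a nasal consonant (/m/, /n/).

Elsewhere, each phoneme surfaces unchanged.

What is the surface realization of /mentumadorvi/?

[mẽntũmaðorvi]

/m/ stays [m].
/e/ — between /m/ and /n/, before a nasal consonant — surfaces as [ẽ] (rule 4).
/n/ stays [n].
/t/ (between /n/ and /u/) is in the target of rule 1 but the environment (immediately before a consonant) is not met → [t].
/u/ meets the environment for rule 4 (before a nasal consonant) → [ũ].
/m/ — not in any rule's target class → [m].
/a/ (between /m/ and /d/) fails the environment for rule 4, so it stays [a].
/d/ (between /a/ and /o/) occurs between two vowels → [ð] by rule 3.
/o/ (between /d/ and /r/) is in the target of rule 4 but the environment (before a nasal consonant) is not met → [o].
/r/ (between /o/ and /v/) is in the target of rule 2 but the environment (between two vowels) is not met → [r].
/v/ stays [v].
/i/ (word-final): rule 4 targets it, but not before a nasal consonant → unchanged [i].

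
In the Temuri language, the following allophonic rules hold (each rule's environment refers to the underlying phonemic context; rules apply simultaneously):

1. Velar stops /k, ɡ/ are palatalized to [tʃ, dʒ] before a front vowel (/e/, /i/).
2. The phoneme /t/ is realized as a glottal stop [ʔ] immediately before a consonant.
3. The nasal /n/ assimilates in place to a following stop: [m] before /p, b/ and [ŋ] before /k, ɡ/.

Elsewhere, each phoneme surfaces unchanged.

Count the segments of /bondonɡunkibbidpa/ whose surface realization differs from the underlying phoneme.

3

Segments that undergo a rule: /n/ → [ŋ] (rule 3); /n/ → [ŋ] (rule 3); /k/ → [tʃ] (rule 1).
All other segments surface unchanged.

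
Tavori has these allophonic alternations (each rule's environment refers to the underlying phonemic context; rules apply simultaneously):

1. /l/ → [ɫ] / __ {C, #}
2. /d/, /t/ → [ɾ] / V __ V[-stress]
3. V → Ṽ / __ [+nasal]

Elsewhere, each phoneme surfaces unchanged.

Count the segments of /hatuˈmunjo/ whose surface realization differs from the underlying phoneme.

Segments that undergo a rule: /t/ → [ɾ] (rule 2); /u/ → [ũ] (rule 3); /u/ → [ũ] (rule 3).
All other segments surface unchanged.

3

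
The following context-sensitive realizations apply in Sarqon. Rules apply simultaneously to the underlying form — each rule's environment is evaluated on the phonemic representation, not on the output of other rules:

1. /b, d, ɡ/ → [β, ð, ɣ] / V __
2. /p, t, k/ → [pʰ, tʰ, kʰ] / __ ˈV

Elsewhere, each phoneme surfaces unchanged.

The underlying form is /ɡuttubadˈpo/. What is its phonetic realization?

/ɡ/ — word-initial; rule 1 does not apply here → [ɡ].
/u/ (between /ɡ/ and /t/): no rule targets it → [u].
/t/ (between /u/ and /t/) is in the target of rule 2 but the environment (immediately before a stressed vowel) is not met → [t].
/t/ (between /t/ and /u/) is in the target of rule 2 but the environment (immediately before a stressed vowel) is not met → [t].
/u/ stays [u].
/b/ (between /u/ and /a/): immediately after a vowel, so rule 1 applies → [β].
/a/ — not in any rule's target class → [a].
Rule 1 applies to /d/ (between /a/ and /p/: immediately after a vowel) → [ð].
/p/ meets the environment for rule 2 (immediately before a stressed vowel) → [pʰ].
/o/ (word-final): no rule targets it → [o].

[ɡuttuβaðˈpʰo]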